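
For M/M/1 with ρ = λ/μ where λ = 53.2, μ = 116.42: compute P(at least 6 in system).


ρ = 53.2/116.42 = 0.4570
P(N ≥ n) = ρ^n = 0.4570^6 = 0.009106

Final: 0.009106


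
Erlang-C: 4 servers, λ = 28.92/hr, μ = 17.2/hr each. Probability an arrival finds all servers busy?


a = λ/μ = 1.6814; ρ = a/4 = 0.4203
P₀ = 0.183093 (from M/M/c formula)
C(c,a) = [a^c/(c!(1−ρ))]·P₀ = [7.99244/(24·0.5797)]·0.183093
= 0.57452·0.183093 = 0.105190

Final: 0.105190


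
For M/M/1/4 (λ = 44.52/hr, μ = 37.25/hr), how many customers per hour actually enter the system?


ρ = 1.1952; P_K = (1−ρ)ρ^4/(1−ρ^5) = 0.276807
λ_eff = λ(1 − P_K) = 44.52·(1 − 0.276807) = 44.52·0.723193 = 32.1966 /hr

Final: 32.1966 /hr


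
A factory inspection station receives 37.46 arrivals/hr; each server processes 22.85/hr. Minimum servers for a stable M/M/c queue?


Stability requires cμ > λ ⇔ c > λ/μ.
λ/μ = 37.46/22.85 = 1.6394
Minimum integer c = ⌊1.6394⌋ + 1 = 2
Check: 2·22.85 = 45.70 > 37.46, while 1·22.85 = 22.85 ≤ 37.46

Final: 2 servers


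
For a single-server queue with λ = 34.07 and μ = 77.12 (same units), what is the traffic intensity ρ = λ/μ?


ρ = λ/μ = 34.07/77.12 = 0.4418

Final: 0.4418


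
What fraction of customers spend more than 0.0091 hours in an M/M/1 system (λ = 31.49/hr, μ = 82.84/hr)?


W ~ Exponential(μ−λ) for M/M/1.
μ − λ = 82.84 − 31.49 = 51.3500
P(W > t) = e^{−(μ−λ)t} = e^{−0.4673} = 0.626701

Final: 0.626701


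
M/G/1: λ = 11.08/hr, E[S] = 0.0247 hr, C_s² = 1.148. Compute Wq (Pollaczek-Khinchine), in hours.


ρ = λ·E[S] = 11.08·0.0247 = 0.2737
E[S²] = E[S]²(1+C_s²) = 0.0247²·(1+1.148) = 0.001310
Wq = λ·E[S²]/(2(1−ρ)) = 11.08·0.001310/(2·0.7263) = 0.009996 hr

Final: 0.009996 hr


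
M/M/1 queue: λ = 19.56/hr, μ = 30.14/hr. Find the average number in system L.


ρ = λ/μ = 19.56/30.14 = 0.6490
L = ρ/(1−ρ) = 0.6490/(1 − 0.6490) = 0.6490/0.3510 = 1.8488

Final: 1.8488


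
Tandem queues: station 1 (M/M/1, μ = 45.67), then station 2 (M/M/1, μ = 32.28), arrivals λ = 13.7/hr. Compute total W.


Each node sees arrival rate λ = 13.7/hr (tandem ⇒ throughput preserved).
W₁ = 1/(μ₁−λ) = 1/(45.67−13.7) = 0.03128 hr
W₂ = 1/(μ₂−λ) = 1/(32.28−13.7) = 0.05382 hr
W_total = W₁ + W₂ = 0.03128 + 0.05382 = 0.08510 hr

Final: 0.08510 hr


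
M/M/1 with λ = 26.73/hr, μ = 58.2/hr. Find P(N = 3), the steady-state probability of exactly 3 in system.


ρ = 26.73/58.2 = 0.4593
P_n = (1−ρ)·ρ^n = (1 − 0.4593)·0.4593^3 = 0.5407·0.096879 = 0.052384

Final: 0.052384


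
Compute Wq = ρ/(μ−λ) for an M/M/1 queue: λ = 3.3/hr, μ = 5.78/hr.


ρ = 3.3/5.78 = 0.5709
Wq = ρ/(μ−λ) = 0.5709/(5.78 − 3.3) = 0.5709/2.48 = 0.2302 hr

Final: 0.2302 hr


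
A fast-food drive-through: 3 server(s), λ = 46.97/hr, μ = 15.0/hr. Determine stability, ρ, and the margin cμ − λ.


Total capacity cμ = 3·15.0 = 45.00/hr
ρ = λ/(cμ) = 46.97/45.00 = 1.0438
Stable ⇔ ρ < 1: NO
Spare capacity = cμ − λ = 45.00 − 46.97 = -1.97/hr

Final: ρ = 1.0438; unstable; margin = -1.97/hr


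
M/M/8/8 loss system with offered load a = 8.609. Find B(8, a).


B(c,a) = (a^c/c!) / Σ_{k=0}^{c} a^k/k!
a^8/8! = 748.343756
Σ terms (k=0..8): 1.00000 + 8.60900 + 37.05744 + 106.34250 + 228.87565 + 394.07809 + 565.43638 + 695.40598 + 748.34376 = 2785.148800
B = 748.343756/2785.148800 = 0.268691

Final: 0.268691


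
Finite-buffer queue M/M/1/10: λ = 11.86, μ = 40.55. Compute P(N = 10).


ρ = λ/μ = 11.86/40.55 = 0.2925
P_K = (1−ρ)ρ^K/(1−ρ^(K+1)) = (0.7075·0.000004581)/(1 − 0.000001340)
= 0.000003241/0.999999 = 0.000003241

Final: 0.000003241


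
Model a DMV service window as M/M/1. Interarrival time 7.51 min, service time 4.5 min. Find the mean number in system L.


λ = 60/7.51 = 7.9893 /hr
μ = 60/4.5 = 13.3333 /hr
ρ = λ/μ = 7.9893/13.3333 = 0.5992
L = ρ/(1−ρ) = 0.5992/0.4008 = 1.4950

Final: 1.4950


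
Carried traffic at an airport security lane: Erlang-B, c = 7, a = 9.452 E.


B(7,9.452) = 0.383753 (Erlang-B)
Carried load = a(1 − B) = 9.452·(1 − 0.383753) = 9.452·0.616247 = 5.8248 E

Final: 5.8248 Erlangs


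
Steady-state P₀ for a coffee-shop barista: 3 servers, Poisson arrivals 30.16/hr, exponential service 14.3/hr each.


a = λ/μ = 30.16/14.3 = 2.1091; ρ = a/c = 0.7030
Σ_{k=0}^{2} a^k/k! (terms k=0..2) = 1.00000 + 2.10909 + 2.22413 = 5.33322
Tail: a^3/(3!(1−ρ)) = 9.38179/(6·0.2970) = 5.26529
P₀ = 1/(5.33322 + 5.26529) = 1/10.59852 = 0.094353

Final: 0.094353


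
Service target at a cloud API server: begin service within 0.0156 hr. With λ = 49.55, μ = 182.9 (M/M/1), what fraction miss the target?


ρ = 49.55/182.9 = 0.2709
P(Wq > t) = ρ·e^{−(μ−λ)t} = 0.2709·e^{−2.0803}
= 0.2709·0.124898 = 0.033836

Final: 0.033836


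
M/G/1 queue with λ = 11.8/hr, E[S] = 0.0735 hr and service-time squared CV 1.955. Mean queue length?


ρ = λ·E[S] = 11.8·0.0735 = 0.8673
Lq = ρ²(1+C_s²)/(2(1−ρ)) = 0.7522·(1+1.955)/(2·0.1327)
= 0.7522·2.9550/0.2654 = 8.37520

Final: 8.37520


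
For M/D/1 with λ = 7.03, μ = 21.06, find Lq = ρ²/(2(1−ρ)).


ρ = 7.03/21.06 = 0.3338
M/D/1: Lq = ρ²/(2(1−ρ)) = 0.1114/(2·0.6662) = 0.08363

Final: 0.08363


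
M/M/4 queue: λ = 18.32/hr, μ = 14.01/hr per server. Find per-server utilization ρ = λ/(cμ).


ρ = λ/(cμ) = 18.32/(4·14.01) = 18.32/56.04 = 0.3269

Final: 0.3269


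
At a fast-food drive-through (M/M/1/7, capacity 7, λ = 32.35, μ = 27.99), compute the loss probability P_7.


ρ = λ/μ = 32.35/27.99 = 1.1558
P_K = (1−ρ)ρ^K/(1−ρ^(K+1)) = (-0.1558·2.754861)/(1 − 3.183986)
= -0.429124/-2.183986 = 0.196487

Final: 0.196487


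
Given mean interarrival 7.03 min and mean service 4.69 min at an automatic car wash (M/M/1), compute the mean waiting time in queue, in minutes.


λ = 60/7.03 = 8.5349 /hr
μ = 60/4.69 = 12.7932 /hr
ρ = λ/μ = 8.5349/12.7932 = 0.6671
Wq = ρ/(μ−λ) = 0.6671/(12.7932−8.5349) = 0.15667 hr
In minutes: 0.15667·60 = 9.400 min

Final: 9.400 min


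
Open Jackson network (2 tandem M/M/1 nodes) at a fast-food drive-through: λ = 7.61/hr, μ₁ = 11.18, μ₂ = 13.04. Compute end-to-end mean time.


Each node sees arrival rate λ = 7.61/hr (tandem ⇒ throughput preserved).
W₁ = 1/(μ₁−λ) = 1/(11.18−7.61) = 0.28011 hr
W₂ = 1/(μ₂−λ) = 1/(13.04−7.61) = 0.18416 hr
W_total = W₁ + W₂ = 0.28011 + 0.18416 = 0.46427 hr

Final: 0.46427 hr


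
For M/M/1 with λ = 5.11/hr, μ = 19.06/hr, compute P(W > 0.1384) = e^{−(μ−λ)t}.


W ~ Exponential(μ−λ) for M/M/1.
μ − λ = 19.06 − 5.11 = 13.9500
P(W > t) = e^{−(μ−λ)t} = e^{−1.9307} = 0.145050

Final: 0.145050


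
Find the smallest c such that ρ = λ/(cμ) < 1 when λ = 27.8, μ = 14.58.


Stability requires cμ > λ ⇔ c > λ/μ.
λ/μ = 27.8/14.58 = 1.9067
Minimum integer c = ⌊1.9067⌋ + 1 = 2
Check: 2·14.58 = 29.16 > 27.8, while 1·14.58 = 14.58 ≤ 27.8

Final: 2 servers


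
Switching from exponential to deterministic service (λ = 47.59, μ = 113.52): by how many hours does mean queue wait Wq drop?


ρ = 47.59/113.52 = 0.4192
Wq(M/M/1) = ρ/(μ−λ) = 0.4192/65.93 = 0.006359 hr
Wq(M/D/1) = ρ/(2(μ−λ)) = 0.003179 hr
Savings = 0.006359 − 0.003179 = 0.003179 hr

Final: 0.003179 hr


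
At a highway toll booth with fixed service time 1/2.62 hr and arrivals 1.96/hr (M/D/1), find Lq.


ρ = 1.96/2.62 = 0.7481
M/D/1: Lq = ρ²/(2(1−ρ)) = 0.5596/(2·0.2519) = 1.11080

Final: 1.11080


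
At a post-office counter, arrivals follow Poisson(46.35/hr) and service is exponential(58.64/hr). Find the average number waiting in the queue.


ρ = 46.35/58.64 = 0.7904
Lq = ρ²/(1−ρ) = 0.6248/0.2096 = 2.9809

Final: 2.9809


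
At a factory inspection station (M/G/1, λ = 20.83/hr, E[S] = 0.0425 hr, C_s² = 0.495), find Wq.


ρ = λ·E[S] = 20.83·0.0425 = 0.8853
E[S²] = E[S]²(1+C_s²) = 0.0425²·(1+0.495) = 0.002700
Wq = λ·E[S²]/(2(1−ρ)) = 20.83·0.002700/(2·0.1147) = 0.24514 hr

Final: 0.24514 hr


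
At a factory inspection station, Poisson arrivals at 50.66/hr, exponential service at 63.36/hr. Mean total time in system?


W = 1/(μ−λ) = 1/(63.36 − 50.66) = 1/12.70 = 0.07874 hr

Final: 0.07874 hr


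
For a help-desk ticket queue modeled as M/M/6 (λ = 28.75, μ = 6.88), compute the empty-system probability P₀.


a = λ/μ = 28.75/6.88 = 4.1788; ρ = a/c = 0.6965
Σ_{k=0}^{5} a^k/k! (terms k=0..5) = 1.00000 + 4.17878 + 8.73110 + 12.16178 + 12.70534 + 10.61856 = 49.39556
Tail: a^6/(6!(1−ρ)) = 5324.71619/(720·0.3035) = 24.36422
P₀ = 1/(49.39556 + 24.36422) = 1/73.75978 = 0.013558

Final: 0.013558


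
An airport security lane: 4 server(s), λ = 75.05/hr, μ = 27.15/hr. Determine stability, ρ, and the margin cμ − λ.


Total capacity cμ = 4·27.15 = 108.60/hr
ρ = λ/(cμ) = 75.05/108.60 = 0.6911
Stable ⇔ ρ < 1: YES
Spare capacity = cμ − λ = 108.60 − 75.05 = 33.55/hr

Final: ρ = 0.6911; stable; margin = 33.55/hr


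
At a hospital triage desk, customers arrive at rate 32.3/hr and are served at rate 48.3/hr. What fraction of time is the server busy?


ρ = λ/μ = 32.3/48.3 = 0.6687

Final: 0.6687


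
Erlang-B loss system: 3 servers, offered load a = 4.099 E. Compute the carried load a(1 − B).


B(3,4.099) = 0.459536 (Erlang-B)
Carried load = a(1 − B) = 4.099·(1 − 0.459536) = 4.099·0.540464 = 2.2154 E

Final: 2.2154 Erlangs


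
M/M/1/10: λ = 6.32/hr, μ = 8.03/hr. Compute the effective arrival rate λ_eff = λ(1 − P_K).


ρ = 0.7870; P_K = (1−ρ)ρ^10/(1−ρ^11) = 0.020924
λ_eff = λ(1 − P_K) = 6.32·(1 − 0.020924) = 6.32·0.979076 = 6.1878 /hr

Final: 6.1878 /hr


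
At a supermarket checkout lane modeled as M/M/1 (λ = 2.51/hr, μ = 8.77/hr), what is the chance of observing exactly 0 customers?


ρ = 2.51/8.77 = 0.2862
P_n = (1−ρ)·ρ^n = (1 − 0.2862)·0.2862^0 = 0.7138·1.000000 = 0.713797

Final: 0.713797


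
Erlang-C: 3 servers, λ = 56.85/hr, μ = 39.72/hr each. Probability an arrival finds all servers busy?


a = λ/μ = 1.4313; ρ = a/3 = 0.4771
P₀ = 0.227788 (from M/M/c formula)
C(c,a) = [a^c/(c!(1−ρ))]·P₀ = [2.93200/(6·0.5229)]·0.227788
= 0.93451·0.227788 = 0.212871

Final: 0.212871


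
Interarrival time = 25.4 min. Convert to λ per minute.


λ = 1/(interarrival time) in consistent units.
1 minute = 1 min, so λ = 1/25.4 = 0.03937 per minute

Final: 0.03937 /min


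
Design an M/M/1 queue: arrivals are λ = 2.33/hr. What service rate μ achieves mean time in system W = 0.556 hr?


W = 1/(μ−λ) ⇒ μ − λ = 1/W = 1/0.556 = 1.7986
μ = λ + 1/W = 2.33 + 1.7986 = 4.1286 per hr

Final: 4.1286 /hr


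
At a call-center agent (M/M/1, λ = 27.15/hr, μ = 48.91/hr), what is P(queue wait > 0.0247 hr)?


ρ = 27.15/48.91 = 0.5551
P(Wq > t) = ρ·e^{−(μ−λ)t} = 0.5551·e^{−0.5375}
= 0.5551·0.584223 = 0.324303

Final: 0.324303


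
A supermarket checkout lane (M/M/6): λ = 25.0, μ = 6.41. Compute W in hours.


a = 3.9002; ρ = 0.6500; P₀ = 0.018684
Lq = P₀·a^c·ρ/(c!(1−ρ)²) = 0.48471
Wq = Lq/λ = 0.48471/25.0 = 0.01939 hr
W = Wq + 1/μ = 0.01939 + 0.15601 = 0.17539 hr

Final: 0.17539 hr


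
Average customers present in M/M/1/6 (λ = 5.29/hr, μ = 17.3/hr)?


ρ = 5.29/17.3 = 0.3058
L = ρ[1 − (K+1)ρ^K + Kρ^(K+1)] / [(1−ρ)(1−ρ^(K+1))]
Numerator: 0.3058·(1 − 7·0.0008174 + 6·0.0002500) = 0.304489
Denominator: (0.6942)·(0.999750) = 0.694046
L = 0.304489/0.694046 = 0.4387

Final: 0.4387


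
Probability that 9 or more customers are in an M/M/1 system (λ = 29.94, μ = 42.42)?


ρ = 29.94/42.42 = 0.7058
P(N ≥ n) = ρ^n = 0.7058^9 = 0.043464

Final: 0.043464


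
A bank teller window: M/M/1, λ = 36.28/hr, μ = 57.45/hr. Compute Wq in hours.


ρ = 36.28/57.45 = 0.6315
Wq = ρ/(μ−λ) = 0.6315/(57.45 − 36.28) = 0.6315/21.17 = 0.02983 hr

Final: 0.02983 hr


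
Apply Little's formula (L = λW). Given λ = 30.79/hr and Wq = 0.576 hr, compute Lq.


Lq = λWq = 30.79·0.576 = 17.7350

Final: 17.7350


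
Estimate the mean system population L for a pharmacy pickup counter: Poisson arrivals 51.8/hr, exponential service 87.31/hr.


ρ = λ/μ = 51.8/87.31 = 0.5933
L = ρ/(1−ρ) = 0.5933/(1 − 0.5933) = 0.5933/0.4067 = 1.4587

Final: 1.4587


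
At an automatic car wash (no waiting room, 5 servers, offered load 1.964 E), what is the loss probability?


B(c,a) = (a^c/c!) / Σ_{k=0}^{c} a^k/k!
a^5/5! = 0.243515
Σ terms (k=0..5): 1.00000 + 1.96400 + 1.92865 + 1.26262 + 0.61995 + 0.24352 = 7.018732
B = 0.243515/7.018732 = 0.034695

Final: 0.034695


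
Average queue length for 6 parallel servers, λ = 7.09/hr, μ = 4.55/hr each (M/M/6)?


a = λ/μ = 1.5582; ρ = a/6 = 0.2597
P₀ = 0.210439
Lq = P₀·a^c·ρ / (c!·(1−ρ)²) = 0.210439·14.31558·0.2597/(720·0.54803)
= 0.001983

Final: 0.001983


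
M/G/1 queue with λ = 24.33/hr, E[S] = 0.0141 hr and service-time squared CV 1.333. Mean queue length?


ρ = λ·E[S] = 24.33·0.0141 = 0.3431
Lq = ρ²(1+C_s²)/(2(1−ρ)) = 0.1177·(1+1.333)/(2·0.6569)
= 0.1177·2.3330/1.3139 = 0.20897

Final: 0.20897


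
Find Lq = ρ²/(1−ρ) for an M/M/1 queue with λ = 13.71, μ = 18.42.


ρ = 13.71/18.42 = 0.7443
Lq = ρ²/(1−ρ) = 0.5540/0.2557 = 2.1665

Final: 2.1665


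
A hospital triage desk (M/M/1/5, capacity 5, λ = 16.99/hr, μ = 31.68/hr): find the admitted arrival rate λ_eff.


ρ = 0.5363; P_K = (1−ρ)ρ^5/(1−ρ^6) = 0.021073
λ_eff = λ(1 − P_K) = 16.99·(1 − 0.021073) = 16.99·0.978927 = 16.6320 /hr

Final: 16.6320 /hr


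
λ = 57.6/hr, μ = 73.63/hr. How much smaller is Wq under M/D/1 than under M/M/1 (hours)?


ρ = 57.6/73.63 = 0.7823
Wq(M/M/1) = ρ/(μ−λ) = 0.7823/16.03 = 0.04880 hr
Wq(M/D/1) = ρ/(2(μ−λ)) = 0.02440 hr
Savings = 0.04880 − 0.02440 = 0.02440 hr

Final: 0.02440 hr


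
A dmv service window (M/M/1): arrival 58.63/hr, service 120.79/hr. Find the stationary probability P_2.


ρ = 58.63/120.79 = 0.4854
P_n = (1−ρ)·ρ^n = (1 − 0.4854)·0.4854^2 = 0.5146·0.235601 = 0.121243

Final: 0.121243


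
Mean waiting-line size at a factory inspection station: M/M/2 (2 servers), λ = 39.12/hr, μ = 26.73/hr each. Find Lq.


a = λ/μ = 1.4635; ρ = a/2 = 0.7318
P₀ = 0.154893
Lq = P₀·a^c·ρ / (c!·(1−ρ)²) = 0.154893·2.14190·0.7318/(2·0.07195)
= 1.68706

Final: 1.68706


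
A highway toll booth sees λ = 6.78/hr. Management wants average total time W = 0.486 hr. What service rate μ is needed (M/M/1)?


W = 1/(μ−λ) ⇒ μ − λ = 1/W = 1/0.486 = 2.0576
μ = λ + 1/W = 6.78 + 2.0576 = 8.8376 per hr

Final: 8.8376 /hr


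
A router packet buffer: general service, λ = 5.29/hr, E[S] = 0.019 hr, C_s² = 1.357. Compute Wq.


ρ = λ·E[S] = 5.29·0.019 = 0.1005
E[S²] = E[S]²(1+C_s²) = 0.019²·(1+1.357) = 0.0008509
Wq = λ·E[S²]/(2(1−ρ)) = 5.29·0.0008509/(2·0.8995) = 0.002502 hr

Final: 0.002502 hr


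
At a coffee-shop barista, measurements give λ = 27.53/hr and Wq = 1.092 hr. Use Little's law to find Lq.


Lq = λWq = 27.53·1.092 = 30.0628

Final: 30.0628


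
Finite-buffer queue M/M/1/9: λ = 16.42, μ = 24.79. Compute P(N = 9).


ρ = λ/μ = 16.42/24.79 = 0.6624
P_K = (1−ρ)ρ^K/(1−ρ^(K+1)) = (0.3376·0.024540)/(1 − 0.016254)
= 0.008285/0.983746 = 0.008422

Final: 0.008422


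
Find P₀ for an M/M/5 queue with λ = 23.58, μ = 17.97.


a = λ/μ = 23.58/17.97 = 1.3122; ρ = a/c = 0.2624
Σ_{k=0}^{4} a^k/k! (terms k=0..4) = 1.00000 + 1.31219 + 0.86092 + 0.37656 + 0.12353 = 3.67320
Tail: a^5/(5!(1−ρ)) = 3.89026/(120·0.7376) = 0.04395
P₀ = 1/(3.67320 + 0.04395) = 1/3.71715 = 0.269023

Final: 0.269023


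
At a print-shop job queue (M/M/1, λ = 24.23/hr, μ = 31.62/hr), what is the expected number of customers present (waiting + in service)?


ρ = λ/μ = 24.23/31.62 = 0.7663
L = ρ/(1−ρ) = 0.7663/(1 − 0.7663) = 0.7663/0.2337 = 3.2788

Final: 3.2788


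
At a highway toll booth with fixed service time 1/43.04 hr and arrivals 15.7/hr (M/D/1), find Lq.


ρ = 15.7/43.04 = 0.3648
M/D/1: Lq = ρ²/(2(1−ρ)) = 0.1331/(2·0.6352) = 0.10474

Final: 0.10474


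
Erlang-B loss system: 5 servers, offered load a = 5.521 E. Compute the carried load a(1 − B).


B(5,5.521) = 0.325643 (Erlang-B)
Carried load = a(1 − B) = 5.521·(1 − 0.325643) = 5.521·0.674357 = 3.7231 E

Final: 3.7231 Erlangs


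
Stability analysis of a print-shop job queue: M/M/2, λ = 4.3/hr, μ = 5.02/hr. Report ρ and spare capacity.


Total capacity cμ = 2·5.02 = 10.04/hr
ρ = λ/(cμ) = 4.3/10.04 = 0.4283
Stable ⇔ ρ < 1: YES
Spare capacity = cμ − λ = 10.04 − 4.3 = 5.74/hr

Final: ρ = 0.4283; stable; margin = 5.74/hr


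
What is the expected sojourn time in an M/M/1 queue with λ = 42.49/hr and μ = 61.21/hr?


W = 1/(μ−λ) = 1/(61.21 − 42.49) = 1/18.72 = 0.05342 hr

Final: 0.05342 hr


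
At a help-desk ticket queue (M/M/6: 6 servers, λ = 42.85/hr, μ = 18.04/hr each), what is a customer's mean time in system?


a = 2.3753; ρ = 0.3959; P₀ = 0.092601
Lq = P₀·a^c·ρ/(c!(1−ρ)²) = 0.02505
Wq = Lq/λ = 0.02505/42.85 = 0.0005847 hr
W = Wq + 1/μ = 0.0005847 + 0.05543 = 0.05602 hr

Final: 0.05602 hr


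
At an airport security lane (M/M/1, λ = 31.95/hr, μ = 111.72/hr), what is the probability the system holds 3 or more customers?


ρ = 31.95/111.72 = 0.2860
P(N ≥ n) = ρ^n = 0.2860^3 = 0.023389

Final: 0.023389


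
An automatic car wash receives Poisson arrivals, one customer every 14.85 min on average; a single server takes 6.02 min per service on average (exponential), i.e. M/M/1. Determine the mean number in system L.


λ = 60/14.85 = 4.0404 /hr
μ = 60/6.02 = 9.9668 /hr
ρ = λ/μ = 4.0404/9.9668 = 0.4054
L = ρ/(1−ρ) = 0.4054/0.5946 = 0.6818

Final: 0.6818


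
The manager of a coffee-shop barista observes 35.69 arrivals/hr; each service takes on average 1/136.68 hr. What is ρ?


ρ = λ/μ = 35.69/136.68 = 0.2611

Final: 0.2611


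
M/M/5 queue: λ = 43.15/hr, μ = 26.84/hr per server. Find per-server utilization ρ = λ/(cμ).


ρ = λ/(cμ) = 43.15/(5·26.84) = 43.15/134.20 = 0.3215

Final: 0.3215


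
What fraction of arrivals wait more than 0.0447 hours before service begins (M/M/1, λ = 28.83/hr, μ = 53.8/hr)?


ρ = 28.83/53.8 = 0.5359
P(Wq > t) = ρ·e^{−(μ−λ)t} = 0.5359·e^{−1.1162}
= 0.5359·0.327535 = 0.175518

Final: 0.175518


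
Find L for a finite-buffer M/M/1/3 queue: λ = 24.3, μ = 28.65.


ρ = 24.3/28.65 = 0.8482
L = ρ[1 − (K+1)ρ^K + Kρ^(K+1)] / [(1−ρ)(1−ρ^(K+1))]
Numerator: 0.8482·(1 − 4·0.610162 + 3·0.517519) = 0.094919
Denominator: (0.1518)·(0.482481) = 0.073256
L = 0.094919/0.073256 = 1.2957

Final: 1.2957


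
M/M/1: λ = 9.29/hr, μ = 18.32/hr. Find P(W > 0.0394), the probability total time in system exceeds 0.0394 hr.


W ~ Exponential(μ−λ) for M/M/1.
μ − λ = 18.32 − 9.29 = 9.0300
P(W > t) = e^{−(μ−λ)t} = e^{−0.3558} = 0.700625

Final: 0.700625


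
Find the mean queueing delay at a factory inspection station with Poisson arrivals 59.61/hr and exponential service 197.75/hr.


ρ = 59.61/197.75 = 0.3014
Wq = ρ/(μ−λ) = 0.3014/(197.75 − 59.61) = 0.3014/138.14 = 0.002182 hr

Final: 0.002182 hr


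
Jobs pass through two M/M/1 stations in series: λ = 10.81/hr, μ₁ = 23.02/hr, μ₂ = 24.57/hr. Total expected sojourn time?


Each node sees arrival rate λ = 10.81/hr (tandem ⇒ throughput preserved).
W₁ = 1/(μ₁−λ) = 1/(23.02−10.81) = 0.08190 hr
W₂ = 1/(μ₂−λ) = 1/(24.57−10.81) = 0.07267 hr
W_total = W₁ + W₂ = 0.08190 + 0.07267 = 0.15457 hr

Final: 0.15457 hr


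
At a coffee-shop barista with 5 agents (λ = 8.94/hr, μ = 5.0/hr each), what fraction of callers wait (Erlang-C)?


a = λ/μ = 1.7880; ρ = a/5 = 0.3576
P₀ = 0.166609 (from M/M/c formula)
C(c,a) = [a^c/(c!(1−ρ))]·P₀ = [18.27417/(120·0.6424)]·0.166609
= 0.23706·0.166609 = 0.039496

Final: 0.039496


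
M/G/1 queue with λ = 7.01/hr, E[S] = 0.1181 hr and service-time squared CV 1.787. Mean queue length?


ρ = λ·E[S] = 7.01·0.1181 = 0.8279
Lq = ρ²(1+C_s²)/(2(1−ρ)) = 0.6854·(1+1.787)/(2·0.1721)
= 0.6854·2.7870/0.3442 = 5.54899

Final: 5.54899


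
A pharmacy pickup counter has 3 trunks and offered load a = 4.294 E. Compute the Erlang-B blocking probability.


B(c,a) = (a^c/c!) / Σ_{k=0}^{c} a^k/k!
a^3/3! = 13.195774
Σ terms (k=0..3): 1.00000 + 4.29400 + 9.21922 + 13.19577 = 27.708992
B = 13.195774/27.708992 = 0.476227

Final: 0.476227


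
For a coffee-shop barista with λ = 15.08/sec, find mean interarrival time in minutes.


Mean interarrival time = 1/λ = 1/15.08 second = 0.06631 second
In minutes: 0.06631 × 0.0166667 = 0.001105 min

Final: 0.001105 min


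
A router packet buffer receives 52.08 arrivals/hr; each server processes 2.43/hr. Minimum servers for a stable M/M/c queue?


Stability requires cμ > λ ⇔ c > λ/μ.
λ/μ = 52.08/2.43 = 21.4321
Minimum integer c = ⌊21.4321⌋ + 1 = 22
Check: 22·2.43 = 53.46 > 52.08, while 21·2.43 = 51.03 ≤ 52.08

Final: 22 servers


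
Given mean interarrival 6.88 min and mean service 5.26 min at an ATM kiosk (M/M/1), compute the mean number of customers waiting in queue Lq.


λ = 60/6.88 = 8.7209 /hr
μ = 60/5.26 = 11.4068 /hr
ρ = λ/μ = 8.7209/11.4068 = 0.7645
Lq = ρ²/(1−ρ) = 0.5845/0.2355 = 2.4824

Final: 2.4824


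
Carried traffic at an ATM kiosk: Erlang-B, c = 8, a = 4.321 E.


B(8,4.321) = 0.041393 (Erlang-B)
Carried load = a(1 − B) = 4.321·(1 − 0.041393) = 4.321·0.958607 = 4.1421 E

Final: 4.1421 Erlangs


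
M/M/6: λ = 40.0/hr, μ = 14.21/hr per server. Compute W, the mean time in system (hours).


a = 2.8149; ρ = 0.4692; P₀ = 0.059225
Lq = P₀·a^c·ρ/(c!(1−ρ)²) = 0.06813
Wq = Lq/λ = 0.06813/40.0 = 0.001703 hr
W = Wq + 1/μ = 0.001703 + 0.07037 = 0.07208 hr

Final: 0.07208 hr


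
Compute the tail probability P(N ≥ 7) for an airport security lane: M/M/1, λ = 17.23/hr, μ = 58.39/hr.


ρ = 17.23/58.39 = 0.2951
P(N ≥ n) = ρ^n = 0.2951^7 = 0.0001948

Final: 0.0001948


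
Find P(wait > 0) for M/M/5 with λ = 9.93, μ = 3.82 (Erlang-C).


a = λ/μ = 2.5995; ρ = a/5 = 0.5199
P₀ = 0.072106 (from M/M/c formula)
C(c,a) = [a^c/(c!(1−ρ))]·P₀ = [118.69418/(120·0.4801)]·0.072106
= 2.06021·0.072106 = 0.148554

Final: 0.148554


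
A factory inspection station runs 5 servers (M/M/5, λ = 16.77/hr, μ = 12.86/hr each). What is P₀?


a = λ/μ = 16.77/12.86 = 1.3040; ρ = a/c = 0.2608
Σ_{k=0}^{4} a^k/k! (terms k=0..4) = 1.00000 + 1.30404 + 0.85026 + 0.36959 + 0.12049 = 3.64439
Tail: a^5/(5!(1−ρ)) = 3.77103/(120·0.7392) = 0.04251
P₀ = 1/(3.64439 + 0.04251) = 1/3.68691 = 0.271230

Final: 0.271230


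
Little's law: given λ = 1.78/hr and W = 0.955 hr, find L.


L = λW = 1.78·0.955 = 1.6999

Final: 1.6999


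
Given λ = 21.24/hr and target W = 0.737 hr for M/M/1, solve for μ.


W = 1/(μ−λ) ⇒ μ − λ = 1/W = 1/0.737 = 1.3569
μ = λ + 1/W = 21.24 + 1.3569 = 22.5969 per hr

Final: 22.5969 /hr


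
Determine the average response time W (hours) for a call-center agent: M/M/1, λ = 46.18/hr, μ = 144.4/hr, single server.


W = 1/(μ−λ) = 1/(144.4 − 46.18) = 1/98.22 = 0.01018 hr

Final: 0.01018 hr


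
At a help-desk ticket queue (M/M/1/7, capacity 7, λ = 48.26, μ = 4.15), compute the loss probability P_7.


ρ = λ/μ = 48.26/4.15 = 11.6289
P_K = (1−ρ)ρ^K/(1−ρ^(K+1)) = (-10.6289·28759050.672883)/(1 − 334436574.812855)
= -305677524.139972/-334436573.812855 = 0.914007

Final: 0.914007


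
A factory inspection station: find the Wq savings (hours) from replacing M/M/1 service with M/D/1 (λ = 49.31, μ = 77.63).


ρ = 49.31/77.63 = 0.6352
Wq(M/M/1) = ρ/(μ−λ) = 0.6352/28.32 = 0.02243 hr
Wq(M/D/1) = ρ/(2(μ−λ)) = 0.01121 hr
Savings = 0.02243 − 0.01121 = 0.01121 hr

Final: 0.01121 hr


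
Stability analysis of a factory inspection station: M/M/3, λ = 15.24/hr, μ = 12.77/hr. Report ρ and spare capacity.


Total capacity cμ = 3·12.77 = 38.31/hr
ρ = λ/(cμ) = 15.24/38.31 = 0.3978
Stable ⇔ ρ < 1: YES
Spare capacity = cμ − λ = 38.31 − 15.24 = 23.07/hr

Final: ρ = 0.3978; stable; margin = 23.07/hr


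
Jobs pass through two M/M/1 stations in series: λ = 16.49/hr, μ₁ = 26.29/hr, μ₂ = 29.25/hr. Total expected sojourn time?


Each node sees arrival rate λ = 16.49/hr (tandem ⇒ throughput preserved).
W₁ = 1/(μ₁−λ) = 1/(26.29−16.49) = 0.10204 hr
W₂ = 1/(μ₂−λ) = 1/(29.25−16.49) = 0.07837 hr
W_total = W₁ + W₂ = 0.10204 + 0.07837 = 0.18041 hr

Final: 0.18041 hr


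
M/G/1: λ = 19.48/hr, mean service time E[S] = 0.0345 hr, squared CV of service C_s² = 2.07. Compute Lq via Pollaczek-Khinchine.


ρ = λ·E[S] = 19.48·0.0345 = 0.6721
Lq = ρ²(1+C_s²)/(2(1−ρ)) = 0.4517·(1+2.07)/(2·0.3279)
= 0.4517·3.0700/0.6559 = 2.11412

Final: 2.11412


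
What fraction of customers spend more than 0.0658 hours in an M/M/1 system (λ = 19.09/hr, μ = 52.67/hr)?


W ~ Exponential(μ−λ) for M/M/1.
μ − λ = 52.67 − 19.09 = 33.5800
P(W > t) = e^{−(μ−λ)t} = e^{−2.2096} = 0.109748

Final: 0.109748


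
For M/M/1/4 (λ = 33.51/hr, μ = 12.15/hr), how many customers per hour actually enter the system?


ρ = 2.7580; P_K = (1−ρ)ρ^4/(1−ρ^5) = 0.641441
λ_eff = λ(1 − P_K) = 33.51·(1 − 0.641441) = 33.51·0.358559 = 12.0153 /hr

Final: 12.0153 /hr


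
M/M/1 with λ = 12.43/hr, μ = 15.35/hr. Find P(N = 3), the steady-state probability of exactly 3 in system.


ρ = 12.43/15.35 = 0.8098
P_n = (1−ρ)·ρ^n = (1 − 0.8098)·0.8098^3 = 0.1902·0.530992 = 0.101010

Final: 0.101010


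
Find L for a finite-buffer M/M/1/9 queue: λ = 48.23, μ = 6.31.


ρ = 48.23/6.31 = 7.6434
L = ρ[1 − (K+1)ρ^K + Kρ^(K+1)] / [(1−ρ)(1−ρ^(K+1))]
Numerator: 7.6434·(1 − 10·89041224.559359 + 9·680579756.021851) = 40011833936.554054
Denominator: (-6.6434)·(-680579755.021851) = 4521379291.682408
L = 40011833936.554054/4521379291.682408 = 8.8495

Final: 8.8495


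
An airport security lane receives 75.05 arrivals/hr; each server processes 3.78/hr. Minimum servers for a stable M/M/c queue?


Stability requires cμ > λ ⇔ c > λ/μ.
λ/μ = 75.05/3.78 = 19.8545
Minimum integer c = ⌊19.8545⌋ + 1 = 20
Check: 20·3.78 = 75.60 > 75.05, while 19·3.78 = 71.82 ≤ 75.05

Final: 20 servers


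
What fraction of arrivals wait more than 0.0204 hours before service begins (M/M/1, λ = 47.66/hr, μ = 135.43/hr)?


ρ = 47.66/135.43 = 0.3519
P(Wq > t) = ρ·e^{−(μ−λ)t} = 0.3519·e^{−1.7905}
= 0.3519·0.166875 = 0.058726

Final: 0.058726


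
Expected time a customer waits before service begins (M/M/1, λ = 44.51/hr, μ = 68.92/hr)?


ρ = 44.51/68.92 = 0.6458
Wq = ρ/(μ−λ) = 0.6458/(68.92 − 44.51) = 0.6458/24.41 = 0.02646 hr

Final: 0.02646 hr


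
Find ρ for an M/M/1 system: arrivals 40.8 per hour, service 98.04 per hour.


ρ = λ/μ = 40.8/98.04 = 0.4162

Final: 0.4162


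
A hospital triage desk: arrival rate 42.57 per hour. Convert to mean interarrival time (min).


Mean interarrival time = 1/λ = 1/42.57 hour = 0.02349 hour
In minutes: 0.02349 × 60 = 1.4094 min

Final: 1.4094 min


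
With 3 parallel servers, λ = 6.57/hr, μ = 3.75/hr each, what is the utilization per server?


ρ = λ/(cμ) = 6.57/(3·3.75) = 6.57/11.25 = 0.5840

Final: 0.5840


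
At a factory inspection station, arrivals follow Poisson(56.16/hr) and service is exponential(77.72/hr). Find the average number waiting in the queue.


ρ = 56.16/77.72 = 0.7226
Lq = ρ²/(1−ρ) = 0.5221/0.2774 = 1.8822

Final: 1.8822


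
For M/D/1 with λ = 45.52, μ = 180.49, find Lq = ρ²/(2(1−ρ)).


ρ = 45.52/180.49 = 0.2522
M/D/1: Lq = ρ²/(2(1−ρ)) = 0.06361/(2·0.7478) = 0.04253

Final: 0.04253


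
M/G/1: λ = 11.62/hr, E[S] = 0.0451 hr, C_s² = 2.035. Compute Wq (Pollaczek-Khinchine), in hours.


ρ = λ·E[S] = 11.62·0.0451 = 0.5241
E[S²] = E[S]²(1+C_s²) = 0.0451²·(1+2.035) = 0.006173
Wq = λ·E[S²]/(2(1−ρ)) = 11.62·0.006173/(2·0.4759) = 0.07536 hr

Final: 0.07536 hr


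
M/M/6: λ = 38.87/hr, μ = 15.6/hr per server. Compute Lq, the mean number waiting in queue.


a = λ/μ = 2.4917; ρ = a/6 = 0.4153
P₀ = 0.082312
Lq = P₀·a^c·ρ / (c!·(1−ρ)²) = 0.082312·239.29832·0.4153/(720·0.34190)
= 0.03323

Final: 0.03323


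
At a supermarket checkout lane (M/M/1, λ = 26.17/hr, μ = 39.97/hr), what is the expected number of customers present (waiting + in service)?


ρ = λ/μ = 26.17/39.97 = 0.6547
L = ρ/(1−ρ) = 0.6547/(1 − 0.6547) = 0.6547/0.3453 = 1.8964

Final: 1.8964


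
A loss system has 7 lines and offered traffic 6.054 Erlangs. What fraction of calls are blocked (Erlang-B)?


B(c,a) = (a^c/c!) / Σ_{k=0}^{c} a^k/k!
a^7/7! = 59.137966
Σ terms (k=0..7): 1.00000 + 6.05400 + 18.32546 + 36.98077 + 55.97040 + 67.76896 + 68.37888 + 59.13797 = 313.616445
B = 59.137966/313.616445 = 0.188568

Final: 0.188568


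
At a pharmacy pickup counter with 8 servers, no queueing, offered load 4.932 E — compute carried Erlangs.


B(8,4.932) = 0.066885 (Erlang-B)
Carried load = a(1 − B) = 4.932·(1 − 0.066885) = 4.932·0.933115 = 4.6021 E

Final: 4.6021 Erlangs


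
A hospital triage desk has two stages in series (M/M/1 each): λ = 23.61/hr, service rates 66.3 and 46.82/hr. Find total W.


Each node sees arrival rate λ = 23.61/hr (tandem ⇒ throughput preserved).
W₁ = 1/(μ₁−λ) = 1/(66.3−23.61) = 0.02342 hr
W₂ = 1/(μ₂−λ) = 1/(46.82−23.61) = 0.04308 hr
W_total = W₁ + W₂ = 0.02342 + 0.04308 = 0.06651 hr

Final: 0.06651 hr


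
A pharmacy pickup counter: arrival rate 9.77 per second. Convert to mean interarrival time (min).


Mean interarrival time = 1/λ = 1/9.77 second = 0.10235 second
In minutes: 0.10235 × 0.0166667 = 0.001706 min

Final: 0.001706 min


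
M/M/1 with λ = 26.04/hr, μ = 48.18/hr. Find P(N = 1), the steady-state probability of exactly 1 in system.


ρ = 26.04/48.18 = 0.5405
P_n = (1−ρ)·ρ^n = (1 − 0.5405)·0.5405^1 = 0.4595·0.540473 = 0.248362

Final: 0.248362


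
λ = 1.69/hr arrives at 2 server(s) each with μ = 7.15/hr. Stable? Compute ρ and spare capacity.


Total capacity cμ = 2·7.15 = 14.30/hr
ρ = λ/(cμ) = 1.69/14.30 = 0.1182
Stable ⇔ ρ < 1: YES
Spare capacity = cμ − λ = 14.30 − 1.69 = 12.61/hr

Final: ρ = 0.1182; stable; margin = 12.61/hr


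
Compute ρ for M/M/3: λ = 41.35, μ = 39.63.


ρ = λ/(cμ) = 41.35/(3·39.63) = 41.35/118.89 = 0.3478

Final: 0.3478


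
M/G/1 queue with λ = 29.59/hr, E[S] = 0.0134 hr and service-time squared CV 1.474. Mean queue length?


ρ = λ·E[S] = 29.59·0.0134 = 0.3965
Lq = ρ²(1+C_s²)/(2(1−ρ)) = 0.1572·(1+1.474)/(2·0.6035)
= 0.1572·2.4740/1.2070 = 0.32225

Final: 0.32225


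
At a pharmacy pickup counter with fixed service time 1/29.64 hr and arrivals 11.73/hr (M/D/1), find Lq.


ρ = 11.73/29.64 = 0.3957
M/D/1: Lq = ρ²/(2(1−ρ)) = 0.1566/(2·0.6043) = 0.12960

Final: 0.12960


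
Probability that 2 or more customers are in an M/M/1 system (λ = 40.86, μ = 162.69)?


ρ = 40.86/162.69 = 0.2512
P(N ≥ n) = ρ^n = 0.2512^2 = 0.063078

Final: 0.063078


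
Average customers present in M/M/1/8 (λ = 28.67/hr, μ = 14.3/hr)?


ρ = 28.67/14.3 = 2.0049
L = ρ[1 − (K+1)ρ^K + Kρ^(K+1)] / [(1−ρ)(1−ρ^(K+1))]
Numerator: 2.0049·(1 − 9·261.055738 + 8·523.389372) = 3686.226864
Denominator: (-1.0049)·(-522.389372) = 524.946522
L = 3686.226864/524.946522 = 7.0221

Final: 7.0221


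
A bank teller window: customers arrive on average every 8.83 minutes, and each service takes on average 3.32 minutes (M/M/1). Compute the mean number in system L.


λ = 60/8.83 = 6.7950 /hr
μ = 60/3.32 = 18.0723 /hr
ρ = λ/μ = 6.7950/18.0723 = 0.3760
L = ρ/(1−ρ) = 0.3760/0.6240 = 0.6025

Final: 0.6025


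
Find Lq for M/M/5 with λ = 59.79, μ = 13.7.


a = λ/μ = 4.3642; ρ = a/5 = 0.8728
P₀ = 0.006774
Lq = P₀·a^c·ρ / (c!·(1−ρ)²) = 0.006774·1583.21513·0.8728/(120·0.01617)
= 4.82508

Final: 4.82508


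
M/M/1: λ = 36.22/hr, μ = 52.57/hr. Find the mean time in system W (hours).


W = 1/(μ−λ) = 1/(52.57 − 36.22) = 1/16.35 = 0.06116 hr

Final: 0.06116 hr


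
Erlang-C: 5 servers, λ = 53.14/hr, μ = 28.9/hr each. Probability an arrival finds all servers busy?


a = λ/μ = 1.8388; ρ = a/5 = 0.3678
P₀ = 0.158259 (from M/M/c formula)
C(c,a) = [a^c/(c!(1−ρ))]·P₀ = [21.01931/(120·0.6322)]·0.158259
= 0.27704·0.158259 = 0.043845

Final: 0.043845


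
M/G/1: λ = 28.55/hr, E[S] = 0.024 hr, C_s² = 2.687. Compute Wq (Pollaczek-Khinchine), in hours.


ρ = λ·E[S] = 28.55·0.024 = 0.6852
E[S²] = E[S]²(1+C_s²) = 0.024²·(1+2.687) = 0.002124
Wq = λ·E[S²]/(2(1−ρ)) = 28.55·0.002124/(2·0.3148) = 0.09630 hr

Final: 0.09630 hr


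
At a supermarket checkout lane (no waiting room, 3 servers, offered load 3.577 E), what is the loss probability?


B(c,a) = (a^c/c!) / Σ_{k=0}^{c} a^k/k!
a^3/3! = 7.627910
Σ terms (k=0..3): 1.00000 + 3.57700 + 6.39746 + 7.62791 = 18.602375
B = 7.627910/18.602375 = 0.410050

Final: 0.410050


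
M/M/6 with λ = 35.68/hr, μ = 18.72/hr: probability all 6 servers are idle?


a = λ/μ = 35.68/18.72 = 1.9060; ρ = a/c = 0.3177
Σ_{k=0}^{5} a^k/k! (terms k=0..5) = 1.00000 + 1.90598 + 1.81639 + 1.15400 + 0.54988 + 0.20961 = 6.63586
Tail: a^6/(6!(1−ρ)) = 47.94176/(720·0.6823) = 0.09759
P₀ = 1/(6.63586 + 0.09759) = 1/6.73344 = 0.148512

Final: 0.148512


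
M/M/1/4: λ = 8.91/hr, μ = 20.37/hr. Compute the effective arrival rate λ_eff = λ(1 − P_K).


ρ = 0.4374; P_K = (1−ρ)ρ^4/(1−ρ^5) = 0.020929
λ_eff = λ(1 − P_K) = 8.91·(1 − 0.020929) = 8.91·0.979071 = 8.7235 /hr

Final: 8.7235 /hr


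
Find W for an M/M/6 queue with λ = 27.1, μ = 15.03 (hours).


a = 1.8031; ρ = 0.3005; P₀ = 0.164664
Lq = P₀·a^c·ρ/(c!(1−ρ)²) = 0.004826
Wq = Lq/λ = 0.004826/27.1 = 0.0001781 hr
W = Wq + 1/μ = 0.0001781 + 0.06653 = 0.06671 hr

Final: 0.06671 hr


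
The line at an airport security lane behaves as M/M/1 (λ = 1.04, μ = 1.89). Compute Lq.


ρ = 1.04/1.89 = 0.5503
Lq = ρ²/(1−ρ) = 0.3028/0.4497 = 0.6733

Final: 0.6733


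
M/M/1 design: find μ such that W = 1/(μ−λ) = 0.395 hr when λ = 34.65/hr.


W = 1/(μ−λ) ⇒ μ − λ = 1/W = 1/0.395 = 2.5316
μ = λ + 1/W = 34.65 + 2.5316 = 37.1816 per hr

Final: 37.1816 /hr


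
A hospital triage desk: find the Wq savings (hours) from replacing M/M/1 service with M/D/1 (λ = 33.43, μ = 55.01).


ρ = 33.43/55.01 = 0.6077
Wq(M/M/1) = ρ/(μ−λ) = 0.6077/21.58 = 0.02816 hr
Wq(M/D/1) = ρ/(2(μ−λ)) = 0.01408 hr
Savings = 0.02816 − 0.01408 = 0.01408 hr

Final: 0.01408 hr


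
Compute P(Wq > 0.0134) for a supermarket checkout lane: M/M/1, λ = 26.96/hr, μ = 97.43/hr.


ρ = 26.96/97.43 = 0.2767
P(Wq > t) = ρ·e^{−(μ−λ)t} = 0.2767·e^{−0.9443}
= 0.2767·0.388953 = 0.107628

Final: 0.107628


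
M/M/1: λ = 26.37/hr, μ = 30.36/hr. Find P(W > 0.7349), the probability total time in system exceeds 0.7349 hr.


W ~ Exponential(μ−λ) for M/M/1.
μ − λ = 30.36 − 26.37 = 3.9900
P(W > t) = e^{−(μ−λ)t} = e^{−2.9323} = 0.053277

Final: 0.053277


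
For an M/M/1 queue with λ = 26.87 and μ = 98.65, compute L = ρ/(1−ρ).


ρ = λ/μ = 26.87/98.65 = 0.2724
L = ρ/(1−ρ) = 0.2724/(1 − 0.2724) = 0.2724/0.7276 = 0.3743

Final: 0.3743


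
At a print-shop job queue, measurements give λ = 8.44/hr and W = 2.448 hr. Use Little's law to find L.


L = λW = 8.44·2.448 = 20.6611

Final: 20.6611


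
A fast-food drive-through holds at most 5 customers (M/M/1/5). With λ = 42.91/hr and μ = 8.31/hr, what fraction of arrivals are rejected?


ρ = λ/μ = 42.91/8.31 = 5.1637
P_K = (1−ρ)ρ^K/(1−ρ^(K+1)) = (-4.1637·3671.025944)/(1 − 18955.923375)
= -15284.897431/-18954.923375 = 0.806381

Final: 0.806381


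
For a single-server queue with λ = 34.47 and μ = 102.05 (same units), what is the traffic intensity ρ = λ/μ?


ρ = λ/μ = 34.47/102.05 = 0.3378

Final: 0.3378


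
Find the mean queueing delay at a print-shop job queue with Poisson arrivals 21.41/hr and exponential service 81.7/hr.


ρ = 21.41/81.7 = 0.2621
Wq = ρ/(μ−λ) = 0.2621/(81.7 − 21.41) = 0.2621/60.29 = 0.004347 hr

Final: 0.004347 hr


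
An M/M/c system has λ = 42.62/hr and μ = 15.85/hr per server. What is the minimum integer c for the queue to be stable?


Stability requires cμ > λ ⇔ c > λ/μ.
λ/μ = 42.62/15.85 = 2.6890
Minimum integer c = ⌊2.6890⌋ + 1 = 3
Check: 3·15.85 = 47.55 > 42.62, while 2·15.85 = 31.70 ≤ 42.62

Final: 3 servers


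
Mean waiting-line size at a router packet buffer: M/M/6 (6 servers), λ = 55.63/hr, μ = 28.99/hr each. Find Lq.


a = λ/μ = 1.9189; ρ = a/6 = 0.3198
P₀ = 0.146594
Lq = P₀·a^c·ρ / (c!·(1−ρ)²) = 0.146594·49.93040·0.3198/(720·0.46264)
= 0.007028

Final: 0.007028


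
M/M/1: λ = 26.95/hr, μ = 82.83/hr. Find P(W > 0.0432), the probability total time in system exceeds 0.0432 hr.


W ~ Exponential(μ−λ) for M/M/1.
μ − λ = 82.83 − 26.95 = 55.8800
P(W > t) = e^{−(μ−λ)t} = e^{−2.4140} = 0.089455

Final: 0.089455


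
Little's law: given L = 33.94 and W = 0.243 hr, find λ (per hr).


λ = L/W = 33.94/0.243 = 139.6708 /hr

Final: 139.6708 /hr


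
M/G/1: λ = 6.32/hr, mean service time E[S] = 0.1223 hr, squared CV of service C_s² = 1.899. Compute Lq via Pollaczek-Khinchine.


ρ = λ·E[S] = 6.32·0.1223 = 0.7729
Lq = ρ²(1+C_s²)/(2(1−ρ)) = 0.5974·(1+1.899)/(2·0.2271)
= 0.5974·2.8990/0.4541 = 3.81379

Final: 3.81379


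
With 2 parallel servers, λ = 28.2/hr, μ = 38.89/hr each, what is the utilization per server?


ρ = λ/(cμ) = 28.2/(2·38.89) = 28.2/77.78 = 0.3626

Final: 0.3626


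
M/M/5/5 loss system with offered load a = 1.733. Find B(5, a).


B(c,a) = (a^c/c!) / Σ_{k=0}^{c} a^k/k!
a^5/5! = 0.130260
Σ terms (k=0..5): 1.00000 + 1.73300 + 1.50164 + 0.86745 + 0.37582 + 0.13026 = 5.608177
B = 0.130260/5.608177 = 0.023227

Final: 0.023227


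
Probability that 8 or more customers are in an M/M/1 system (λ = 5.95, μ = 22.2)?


ρ = 5.95/22.2 = 0.2680
P(N ≥ n) = ρ^n = 0.2680^8 = 0.00002663

Final: 0.00002663


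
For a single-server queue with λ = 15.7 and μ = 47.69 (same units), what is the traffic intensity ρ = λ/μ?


ρ = λ/μ = 15.7/47.69 = 0.3292

Final: 0.3292


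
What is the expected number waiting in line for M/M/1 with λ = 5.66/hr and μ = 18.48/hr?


ρ = 5.66/18.48 = 0.3063
Lq = ρ²/(1−ρ) = 0.09381/0.6937 = 0.1352

Final: 0.1352


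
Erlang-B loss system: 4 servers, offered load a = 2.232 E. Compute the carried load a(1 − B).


B(4,2.232) = 0.120102 (Erlang-B)
Carried load = a(1 − B) = 2.232·(1 − 0.120102) = 2.232·0.879898 = 1.9639 E

Final: 1.9639 Erlangs


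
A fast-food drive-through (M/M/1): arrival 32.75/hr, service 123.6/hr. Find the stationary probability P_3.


ρ = 32.75/123.6 = 0.2650
P_n = (1−ρ)·ρ^n = (1 − 0.2650)·0.2650^3 = 0.7350·0.018603 = 0.013674

Final: 0.013674


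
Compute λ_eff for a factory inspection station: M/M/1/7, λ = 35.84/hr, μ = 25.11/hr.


ρ = 1.4273; P_K = (1−ρ)ρ^7/(1−ρ^8) = 0.317838
λ_eff = λ(1 − P_K) = 35.84·(1 − 0.317838) = 35.84·0.682162 = 24.4487 /hr

Final: 24.4487 /hr
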